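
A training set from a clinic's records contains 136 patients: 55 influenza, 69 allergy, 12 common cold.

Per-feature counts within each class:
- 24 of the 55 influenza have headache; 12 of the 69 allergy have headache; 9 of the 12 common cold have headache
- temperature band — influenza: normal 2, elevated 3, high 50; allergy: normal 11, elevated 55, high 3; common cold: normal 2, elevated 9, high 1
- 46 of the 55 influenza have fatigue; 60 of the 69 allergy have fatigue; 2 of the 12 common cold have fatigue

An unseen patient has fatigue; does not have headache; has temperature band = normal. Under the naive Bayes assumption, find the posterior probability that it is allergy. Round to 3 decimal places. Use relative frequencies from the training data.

0.885

influenza: (55/136) × (31/55) × (2/55) × (46/55) ≈ 0.00693243
allergy: (69/136) × (57/69) × (11/69) × (60/69) ≈ 0.0581007
common cold: (12/136) × (3/12) × (2/12) × (2/12) ≈ 0.000612745
P(allergy | x) = 0.0581007 / 0.065645875 ≈ 0.885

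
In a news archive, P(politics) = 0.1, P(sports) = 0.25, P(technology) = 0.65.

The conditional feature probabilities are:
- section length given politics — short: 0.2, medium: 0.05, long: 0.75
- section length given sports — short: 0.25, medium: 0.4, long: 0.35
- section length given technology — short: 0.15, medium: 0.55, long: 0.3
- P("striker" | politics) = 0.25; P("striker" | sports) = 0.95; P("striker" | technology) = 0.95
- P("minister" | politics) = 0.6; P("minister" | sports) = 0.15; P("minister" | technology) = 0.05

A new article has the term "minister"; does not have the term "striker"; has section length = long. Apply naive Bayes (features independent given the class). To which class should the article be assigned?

politics: 0.1 × 0.75 × (1−0.25) × 0.6 = 0.03375
sports: 0.25 × 0.35 × (1−0.95) × 0.15 = 0.00065625
technology: 0.65 × 0.3 × (1−0.95) × 0.05 = 0.0004875
Highest score → politics.

politics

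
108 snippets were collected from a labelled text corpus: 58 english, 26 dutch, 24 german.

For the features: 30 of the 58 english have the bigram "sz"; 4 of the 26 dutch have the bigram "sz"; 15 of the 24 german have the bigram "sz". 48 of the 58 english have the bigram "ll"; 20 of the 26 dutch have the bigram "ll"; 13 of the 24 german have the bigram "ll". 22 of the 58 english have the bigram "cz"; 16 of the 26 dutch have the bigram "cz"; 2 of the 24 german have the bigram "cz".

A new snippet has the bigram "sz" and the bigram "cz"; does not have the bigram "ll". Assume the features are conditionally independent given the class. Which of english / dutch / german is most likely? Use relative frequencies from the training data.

english

english: (58/108) × (30/58) × (10/58) × (22/58) ≈ 0.0181662
dutch: (26/108) × (4/26) × (6/26) × (16/26) ≈ 0.0052597
german: (24/108) × (15/24) × (11/24) × (2/24) ≈ 0.00530478
Highest score → english.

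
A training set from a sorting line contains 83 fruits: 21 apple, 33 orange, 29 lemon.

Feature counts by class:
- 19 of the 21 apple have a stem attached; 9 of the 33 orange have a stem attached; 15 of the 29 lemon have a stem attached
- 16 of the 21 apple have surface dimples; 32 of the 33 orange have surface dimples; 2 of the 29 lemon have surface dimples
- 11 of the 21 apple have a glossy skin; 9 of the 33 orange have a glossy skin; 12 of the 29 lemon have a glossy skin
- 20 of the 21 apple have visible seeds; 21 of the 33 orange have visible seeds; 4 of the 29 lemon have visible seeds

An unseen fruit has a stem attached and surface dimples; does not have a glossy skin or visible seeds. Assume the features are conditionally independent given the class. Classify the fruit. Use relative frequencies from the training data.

apple: (21/83) × (19/21) × (16/21) × (10/21) × (1/21) ≈ 0.00395492
orange: (33/83) × (9/33) × (32/33) × (24/33) × (12/33) ≈ 0.0278077
lemon: (29/83) × (15/29) × (2/29) × (17/29) × (25/29) ≈ 0.00629851
Highest score → orange.

orange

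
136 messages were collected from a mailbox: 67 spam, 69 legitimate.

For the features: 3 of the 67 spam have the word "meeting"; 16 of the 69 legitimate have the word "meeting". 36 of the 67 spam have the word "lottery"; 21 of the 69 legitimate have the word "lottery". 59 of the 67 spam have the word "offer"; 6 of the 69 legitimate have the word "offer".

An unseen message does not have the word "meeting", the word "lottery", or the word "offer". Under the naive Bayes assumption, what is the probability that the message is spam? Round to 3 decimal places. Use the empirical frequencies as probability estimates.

spam: (67/136) × (64/67) × (31/67) × (8/67) ≈ 0.0259982
legitimate: (69/136) × (53/69) × (48/69) × (63/69) ≈ 0.247526
P(spam | x) = 0.0259982 / 0.2735242 ≈ 0.095

0.095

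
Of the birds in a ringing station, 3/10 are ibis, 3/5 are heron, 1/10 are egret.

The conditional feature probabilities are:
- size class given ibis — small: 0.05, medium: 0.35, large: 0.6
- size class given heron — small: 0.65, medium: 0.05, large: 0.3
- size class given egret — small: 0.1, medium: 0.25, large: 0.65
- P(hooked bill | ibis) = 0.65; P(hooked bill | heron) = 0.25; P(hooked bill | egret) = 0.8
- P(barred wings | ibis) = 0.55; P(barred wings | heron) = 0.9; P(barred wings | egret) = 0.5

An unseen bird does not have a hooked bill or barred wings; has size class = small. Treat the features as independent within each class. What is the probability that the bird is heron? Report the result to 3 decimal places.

0.897

ibis: 0.3 × 0.05 × (1−0.65) × (1−0.55) = 0.0023625
heron: 0.6 × 0.65 × (1−0.25) × (1−0.9) = 0.02925
egret: 0.1 × 0.1 × (1−0.8) × (1−0.5) = 0.001
P(heron | x) = 0.02925 / 0.0326125 ≈ 0.897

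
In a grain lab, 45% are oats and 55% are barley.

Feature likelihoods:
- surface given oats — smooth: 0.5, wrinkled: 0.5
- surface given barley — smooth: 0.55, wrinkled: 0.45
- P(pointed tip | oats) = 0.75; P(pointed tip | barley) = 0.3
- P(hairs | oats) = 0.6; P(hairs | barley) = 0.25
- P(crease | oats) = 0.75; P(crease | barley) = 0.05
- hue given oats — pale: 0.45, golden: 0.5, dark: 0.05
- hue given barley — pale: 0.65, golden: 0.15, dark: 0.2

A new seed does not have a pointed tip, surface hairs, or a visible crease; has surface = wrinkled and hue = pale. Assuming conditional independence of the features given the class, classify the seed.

oats: 0.45 × 0.5 × (1−0.75) × (1−0.6) × (1−0.75) × 0.45 = 0.00253125
barley: 0.55 × 0.45 × (1−0.3) × (1−0.25) × (1−0.05) × 0.65 = 0.08023640625
Highest score → barley.

barley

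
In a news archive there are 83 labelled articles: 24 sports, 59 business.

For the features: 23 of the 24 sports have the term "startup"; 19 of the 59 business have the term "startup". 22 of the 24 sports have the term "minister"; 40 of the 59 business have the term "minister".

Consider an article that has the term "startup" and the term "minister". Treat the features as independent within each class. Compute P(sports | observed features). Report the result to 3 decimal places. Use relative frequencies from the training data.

sports: (24/83) × (23/24) × (22/24) ≈ 0.254016
business: (59/83) × (19/59) × (40/59) ≈ 0.155197
P(sports | x) = 0.254016 / 0.409213 ≈ 0.621

0.621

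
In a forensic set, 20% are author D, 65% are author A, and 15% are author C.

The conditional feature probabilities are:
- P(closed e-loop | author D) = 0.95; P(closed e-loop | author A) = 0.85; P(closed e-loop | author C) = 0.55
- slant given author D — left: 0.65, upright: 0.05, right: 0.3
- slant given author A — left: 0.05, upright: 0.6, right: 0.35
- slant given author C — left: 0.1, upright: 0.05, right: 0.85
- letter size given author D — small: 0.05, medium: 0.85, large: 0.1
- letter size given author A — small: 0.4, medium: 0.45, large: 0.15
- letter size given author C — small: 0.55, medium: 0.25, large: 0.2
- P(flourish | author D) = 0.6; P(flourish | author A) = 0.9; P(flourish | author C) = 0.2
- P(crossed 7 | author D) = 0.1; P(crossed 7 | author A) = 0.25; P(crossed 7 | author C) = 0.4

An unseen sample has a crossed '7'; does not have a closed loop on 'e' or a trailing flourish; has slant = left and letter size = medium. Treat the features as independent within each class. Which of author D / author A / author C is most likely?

author D: 0.2 × (1−0.95) × 0.65 × 0.85 × (1−0.6) × 0.1 = 0.000221
author A: 0.65 × (1−0.85) × 0.05 × 0.45 × (1−0.9) × 0.25 = 0.00005484375
author C: 0.15 × (1−0.55) × 0.1 × 0.25 × (1−0.2) × 0.4 = 0.00054
Highest score → author C.

author C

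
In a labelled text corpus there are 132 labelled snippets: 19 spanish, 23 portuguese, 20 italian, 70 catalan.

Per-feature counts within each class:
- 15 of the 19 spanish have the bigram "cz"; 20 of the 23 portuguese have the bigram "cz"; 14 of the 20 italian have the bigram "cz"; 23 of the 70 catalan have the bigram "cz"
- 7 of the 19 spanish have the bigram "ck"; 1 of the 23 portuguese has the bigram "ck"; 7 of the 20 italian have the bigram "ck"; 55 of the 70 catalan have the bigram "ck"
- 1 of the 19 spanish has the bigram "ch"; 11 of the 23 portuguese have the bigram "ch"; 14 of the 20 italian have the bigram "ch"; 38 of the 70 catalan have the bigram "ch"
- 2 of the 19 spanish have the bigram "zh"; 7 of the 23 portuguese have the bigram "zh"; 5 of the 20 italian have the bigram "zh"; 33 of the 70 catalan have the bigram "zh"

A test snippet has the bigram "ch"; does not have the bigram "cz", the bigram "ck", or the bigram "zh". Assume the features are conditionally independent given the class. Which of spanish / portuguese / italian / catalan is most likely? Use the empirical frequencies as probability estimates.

spanish: (19/132) × (4/19) × (12/19) × (1/19) × (17/19) ≈ 0.000901271
portuguese: (23/132) × (3/23) × (22/23) × (11/23) × (16/23) ≈ 0.00723268
italian: (20/132) × (6/20) × (13/20) × (14/20) × (15/20) ≈ 0.0155114
catalan: (70/132) × (47/70) × (15/70) × (38/70) × (37/70) ≈ 0.0218931
Highest score → catalan.

catalan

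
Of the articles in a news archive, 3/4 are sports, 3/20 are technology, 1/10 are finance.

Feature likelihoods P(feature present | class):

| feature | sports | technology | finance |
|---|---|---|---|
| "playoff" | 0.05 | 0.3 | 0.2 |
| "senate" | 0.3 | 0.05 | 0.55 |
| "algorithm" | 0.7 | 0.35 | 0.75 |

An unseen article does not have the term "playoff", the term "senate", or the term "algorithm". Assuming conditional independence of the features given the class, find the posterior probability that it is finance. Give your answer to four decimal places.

0.0403

sports: 0.75 × (1−0.05) × (1−0.3) × (1−0.7) = 0.149625
technology: 0.15 × (1−0.3) × (1−0.05) × (1−0.35) = 0.0648375
finance: 0.1 × (1−0.2) × (1−0.55) × (1−0.75) = 0.009
P(finance | x) = 0.009 / 0.2234625 ≈ 0.0403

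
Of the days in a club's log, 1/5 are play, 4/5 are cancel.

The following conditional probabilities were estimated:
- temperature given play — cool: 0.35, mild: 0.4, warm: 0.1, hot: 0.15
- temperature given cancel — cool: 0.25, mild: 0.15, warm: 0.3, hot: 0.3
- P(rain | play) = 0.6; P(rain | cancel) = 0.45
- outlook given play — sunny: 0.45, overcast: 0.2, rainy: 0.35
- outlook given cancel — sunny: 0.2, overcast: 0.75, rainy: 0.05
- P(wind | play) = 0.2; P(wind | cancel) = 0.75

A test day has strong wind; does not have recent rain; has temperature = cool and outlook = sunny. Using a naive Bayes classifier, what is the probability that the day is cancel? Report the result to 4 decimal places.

play: 0.2 × 0.35 × (1−0.6) × 0.45 × 0.2 = 0.00252
cancel: 0.8 × 0.25 × (1−0.45) × 0.2 × 0.75 = 0.0165
P(cancel | x) = 0.0165 / 0.01902 ≈ 0.8675

0.8675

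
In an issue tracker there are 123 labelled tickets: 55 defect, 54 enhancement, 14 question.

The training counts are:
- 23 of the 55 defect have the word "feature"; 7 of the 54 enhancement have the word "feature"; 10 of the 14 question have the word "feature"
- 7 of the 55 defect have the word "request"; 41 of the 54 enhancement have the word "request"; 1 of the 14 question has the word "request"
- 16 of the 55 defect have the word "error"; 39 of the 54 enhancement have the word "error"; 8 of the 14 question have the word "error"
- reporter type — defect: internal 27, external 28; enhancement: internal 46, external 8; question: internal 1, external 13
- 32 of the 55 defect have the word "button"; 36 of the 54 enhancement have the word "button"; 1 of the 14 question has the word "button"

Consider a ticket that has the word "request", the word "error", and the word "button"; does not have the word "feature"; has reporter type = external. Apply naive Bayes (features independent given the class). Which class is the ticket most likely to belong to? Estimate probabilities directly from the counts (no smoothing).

defect: (55/123) × (32/55) × (7/55) × (16/55) × (28/55) × (32/55) ≈ 0.00285312
enhancement: (54/123) × (47/54) × (41/54) × (39/54) × (8/54) × (36/54) ≈ 0.0206947
question: (14/123) × (4/14) × (1/14) × (8/14) × (13/14) × (1/14) ≈ 0.0000880392
Highest score → enhancement.

enhancement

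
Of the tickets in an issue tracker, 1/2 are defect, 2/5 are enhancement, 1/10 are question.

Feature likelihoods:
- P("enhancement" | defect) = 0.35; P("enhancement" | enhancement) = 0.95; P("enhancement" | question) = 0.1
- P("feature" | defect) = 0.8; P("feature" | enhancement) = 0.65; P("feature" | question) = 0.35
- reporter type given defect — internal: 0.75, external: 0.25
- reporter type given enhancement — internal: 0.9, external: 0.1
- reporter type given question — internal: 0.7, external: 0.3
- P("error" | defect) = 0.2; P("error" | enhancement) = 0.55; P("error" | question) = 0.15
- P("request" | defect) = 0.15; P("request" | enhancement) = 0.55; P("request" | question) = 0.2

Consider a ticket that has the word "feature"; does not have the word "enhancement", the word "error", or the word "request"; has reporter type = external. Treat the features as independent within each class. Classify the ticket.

defect

defect: 0.5 × (1−0.35) × 0.8 × 0.25 × (1−0.2) × (1−0.15) = 0.0442
enhancement: 0.4 × (1−0.95) × 0.65 × 0.1 × (1−0.55) × (1−0.55) = 0.00026325
question: 0.1 × (1−0.1) × 0.35 × 0.3 × (1−0.15) × (1−0.2) = 0.006426
Highest score → defect.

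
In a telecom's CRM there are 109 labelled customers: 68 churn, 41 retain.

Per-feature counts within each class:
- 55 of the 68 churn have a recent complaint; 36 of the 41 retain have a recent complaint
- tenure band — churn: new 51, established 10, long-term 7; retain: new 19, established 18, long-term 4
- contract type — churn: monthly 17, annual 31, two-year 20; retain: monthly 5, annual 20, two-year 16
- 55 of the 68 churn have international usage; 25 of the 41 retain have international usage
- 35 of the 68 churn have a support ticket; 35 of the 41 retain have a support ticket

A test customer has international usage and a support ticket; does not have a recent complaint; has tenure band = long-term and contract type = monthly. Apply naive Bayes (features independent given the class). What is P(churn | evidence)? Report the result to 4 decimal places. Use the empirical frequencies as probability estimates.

churn: (68/109) × (13/68) × (7/68) × (17/68) × (55/68) × (35/68) ≈ 0.00127779
retain: (41/109) × (5/41) × (4/41) × (5/41) × (25/41) × (35/41) ≈ 0.000284084
P(churn | x) = 0.00127779 / 0.001561874 ≈ 0.8181

0.8181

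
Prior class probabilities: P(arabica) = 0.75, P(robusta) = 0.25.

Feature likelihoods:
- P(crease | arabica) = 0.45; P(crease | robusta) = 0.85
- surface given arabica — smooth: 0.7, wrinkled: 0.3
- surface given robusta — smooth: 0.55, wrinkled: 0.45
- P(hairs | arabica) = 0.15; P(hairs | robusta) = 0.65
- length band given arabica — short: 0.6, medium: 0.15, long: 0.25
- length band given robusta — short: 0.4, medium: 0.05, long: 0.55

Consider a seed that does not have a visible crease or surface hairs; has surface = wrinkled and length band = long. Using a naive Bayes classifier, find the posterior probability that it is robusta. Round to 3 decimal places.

0.110

arabica: 0.75 × (1−0.45) × 0.3 × (1−0.15) × 0.25 = 0.026296875
robusta: 0.25 × (1−0.85) × 0.45 × (1−0.65) × 0.55 = 0.0032484375
P(robusta | x) = 0.0032484375 / 0.0295453125 ≈ 0.110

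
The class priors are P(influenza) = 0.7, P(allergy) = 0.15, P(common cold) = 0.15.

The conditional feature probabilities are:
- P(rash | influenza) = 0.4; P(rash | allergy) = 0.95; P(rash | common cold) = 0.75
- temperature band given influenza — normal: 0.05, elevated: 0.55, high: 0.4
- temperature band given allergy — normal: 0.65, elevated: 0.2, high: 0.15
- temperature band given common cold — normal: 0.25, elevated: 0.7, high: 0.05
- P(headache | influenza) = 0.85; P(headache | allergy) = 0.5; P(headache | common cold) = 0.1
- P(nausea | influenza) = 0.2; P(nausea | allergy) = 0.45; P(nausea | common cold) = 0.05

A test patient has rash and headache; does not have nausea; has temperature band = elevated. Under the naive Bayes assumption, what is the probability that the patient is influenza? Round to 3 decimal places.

influenza: 0.7 × 0.4 × 0.55 × 0.85 × (1−0.2) = 0.10472
allergy: 0.15 × 0.95 × 0.2 × 0.5 × (1−0.45) = 0.0078375
common cold: 0.15 × 0.75 × 0.7 × 0.1 × (1−0.05) = 0.00748125
P(influenza | x) = 0.10472 / 0.12003875 ≈ 0.872

0.872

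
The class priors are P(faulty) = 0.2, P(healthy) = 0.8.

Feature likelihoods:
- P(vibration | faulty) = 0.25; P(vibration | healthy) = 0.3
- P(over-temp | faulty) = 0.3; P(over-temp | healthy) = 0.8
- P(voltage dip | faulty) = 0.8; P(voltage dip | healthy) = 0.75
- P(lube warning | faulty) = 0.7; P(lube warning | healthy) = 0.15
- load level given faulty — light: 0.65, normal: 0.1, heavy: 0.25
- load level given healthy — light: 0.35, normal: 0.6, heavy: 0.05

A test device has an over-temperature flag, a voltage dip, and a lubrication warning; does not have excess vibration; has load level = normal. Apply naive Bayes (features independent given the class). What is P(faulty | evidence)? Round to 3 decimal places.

faulty: 0.2 × (1−0.25) × 0.3 × 0.8 × 0.7 × 0.1 = 0.00252
healthy: 0.8 × (1−0.3) × 0.8 × 0.75 × 0.15 × 0.6 = 0.03024
P(faulty | x) = 0.00252 / 0.03276 ≈ 0.077

0.077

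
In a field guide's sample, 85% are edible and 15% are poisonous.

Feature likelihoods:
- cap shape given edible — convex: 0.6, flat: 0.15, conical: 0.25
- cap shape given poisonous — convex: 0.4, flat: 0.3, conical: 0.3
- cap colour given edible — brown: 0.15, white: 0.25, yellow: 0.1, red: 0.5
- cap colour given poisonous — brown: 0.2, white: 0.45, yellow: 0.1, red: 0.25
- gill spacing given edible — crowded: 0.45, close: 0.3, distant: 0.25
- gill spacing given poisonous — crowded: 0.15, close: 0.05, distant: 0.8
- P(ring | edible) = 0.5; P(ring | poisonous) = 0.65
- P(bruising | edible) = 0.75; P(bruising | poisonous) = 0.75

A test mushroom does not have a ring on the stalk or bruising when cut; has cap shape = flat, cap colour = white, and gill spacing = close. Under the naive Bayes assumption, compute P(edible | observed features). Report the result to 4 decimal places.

0.9310

edible: 0.85 × 0.15 × 0.25 × 0.3 × (1−0.5) × (1−0.75) = 0.0011953125
poisonous: 0.15 × 0.3 × 0.45 × 0.05 × (1−0.65) × (1−0.75) = 0.00008859375
P(edible | x) = 0.0011953125 / 0.00128390625 ≈ 0.9310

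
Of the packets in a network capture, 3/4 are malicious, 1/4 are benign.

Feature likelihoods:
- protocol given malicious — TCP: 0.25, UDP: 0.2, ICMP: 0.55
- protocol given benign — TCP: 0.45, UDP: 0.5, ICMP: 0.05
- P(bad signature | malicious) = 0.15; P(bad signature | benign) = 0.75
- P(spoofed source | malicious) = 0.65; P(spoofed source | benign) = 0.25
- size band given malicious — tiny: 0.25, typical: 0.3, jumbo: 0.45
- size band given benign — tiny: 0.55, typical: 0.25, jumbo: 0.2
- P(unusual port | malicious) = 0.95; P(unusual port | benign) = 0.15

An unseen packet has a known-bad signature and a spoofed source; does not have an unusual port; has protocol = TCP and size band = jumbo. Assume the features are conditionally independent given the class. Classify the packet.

malicious: 0.75 × 0.25 × 0.15 × 0.65 × 0.45 × (1−0.95) = 0.000411328125
benign: 0.25 × 0.45 × 0.75 × 0.25 × 0.2 × (1−0.15) = 0.0035859375
Highest score → benign.

benign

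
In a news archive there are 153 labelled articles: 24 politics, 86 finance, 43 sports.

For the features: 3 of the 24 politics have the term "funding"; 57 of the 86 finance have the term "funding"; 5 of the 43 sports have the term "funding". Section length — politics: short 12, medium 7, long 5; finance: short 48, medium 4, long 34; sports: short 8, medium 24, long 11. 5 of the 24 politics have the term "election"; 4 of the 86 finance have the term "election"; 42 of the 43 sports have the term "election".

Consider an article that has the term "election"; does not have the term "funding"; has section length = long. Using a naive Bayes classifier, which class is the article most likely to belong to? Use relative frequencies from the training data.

politics: (24/153) × (21/24) × (5/24) × (5/24) ≈ 0.00595724
finance: (86/153) × (29/86) × (34/86) × (4/86) ≈ 0.00348537
sports: (43/153) × (38/43) × (11/43) × (42/43) ≈ 0.0620579
Highest score → sports.

sports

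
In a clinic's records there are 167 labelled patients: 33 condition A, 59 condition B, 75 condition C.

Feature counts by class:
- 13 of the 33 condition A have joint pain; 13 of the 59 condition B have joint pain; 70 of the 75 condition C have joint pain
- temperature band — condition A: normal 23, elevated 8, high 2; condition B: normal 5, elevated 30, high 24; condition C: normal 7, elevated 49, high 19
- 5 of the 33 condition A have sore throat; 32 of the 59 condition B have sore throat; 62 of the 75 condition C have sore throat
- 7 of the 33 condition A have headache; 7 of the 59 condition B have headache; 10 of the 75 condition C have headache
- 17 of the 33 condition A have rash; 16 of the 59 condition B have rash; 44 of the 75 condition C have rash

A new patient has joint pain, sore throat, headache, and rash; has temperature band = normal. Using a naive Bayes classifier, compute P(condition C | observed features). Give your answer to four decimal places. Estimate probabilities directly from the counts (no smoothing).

0.7140

condition A: (33/167) × (13/33) × (23/33) × (5/33) × (7/33) × (17/33) ≈ 0.000898289
condition B: (59/167) × (13/59) × (5/59) × (32/59) × (7/59) × (16/59) ≈ 0.000115122
condition C: (75/167) × (70/75) × (7/75) × (62/75) × (10/75) × (44/75) ≈ 0.00252976
P(condition C | x) = 0.00252976 / 0.003543171 ≈ 0.7140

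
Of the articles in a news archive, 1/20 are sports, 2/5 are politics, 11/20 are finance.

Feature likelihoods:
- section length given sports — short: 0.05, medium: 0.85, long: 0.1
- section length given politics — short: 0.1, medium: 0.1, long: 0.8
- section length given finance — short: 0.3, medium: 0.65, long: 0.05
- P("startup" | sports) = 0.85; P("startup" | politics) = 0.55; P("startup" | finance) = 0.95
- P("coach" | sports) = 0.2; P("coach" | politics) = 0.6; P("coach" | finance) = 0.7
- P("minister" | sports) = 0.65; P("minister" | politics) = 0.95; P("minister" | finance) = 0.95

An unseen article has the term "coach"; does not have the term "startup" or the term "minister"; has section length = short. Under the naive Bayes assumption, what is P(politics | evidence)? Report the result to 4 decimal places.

sports: 0.05 × 0.05 × (1−0.85) × 0.2 × (1−0.65) = 0.00002625
politics: 0.4 × 0.1 × (1−0.55) × 0.6 × (1−0.95) = 0.00054
finance: 0.55 × 0.3 × (1−0.95) × 0.7 × (1−0.95) = 0.00028875
P(politics | x) = 0.00054 / 0.000855 ≈ 0.6316

0.6316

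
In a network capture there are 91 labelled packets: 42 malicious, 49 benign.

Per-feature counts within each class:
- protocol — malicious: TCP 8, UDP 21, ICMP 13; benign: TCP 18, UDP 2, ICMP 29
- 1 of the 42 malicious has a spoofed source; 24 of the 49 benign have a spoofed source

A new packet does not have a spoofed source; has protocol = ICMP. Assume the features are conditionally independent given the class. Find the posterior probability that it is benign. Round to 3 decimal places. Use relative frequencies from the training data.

0.538

malicious: (42/91) × (13/42) × (41/42) ≈ 0.139456
benign: (49/91) × (29/49) × (25/49) ≈ 0.162593
P(benign | x) = 0.162593 / 0.302049 ≈ 0.538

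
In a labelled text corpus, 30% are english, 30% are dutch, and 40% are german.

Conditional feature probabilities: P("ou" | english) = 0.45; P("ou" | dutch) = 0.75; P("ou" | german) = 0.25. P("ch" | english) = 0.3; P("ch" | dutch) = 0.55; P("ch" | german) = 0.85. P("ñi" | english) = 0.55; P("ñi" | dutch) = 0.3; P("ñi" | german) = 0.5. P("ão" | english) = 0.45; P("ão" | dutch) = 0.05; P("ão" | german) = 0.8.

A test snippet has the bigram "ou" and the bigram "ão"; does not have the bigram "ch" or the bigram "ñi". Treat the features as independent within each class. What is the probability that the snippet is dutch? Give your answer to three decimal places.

english: 0.3 × 0.45 × (1−0.3) × (1−0.55) × 0.45 = 0.01913625
dutch: 0.3 × 0.75 × (1−0.55) × (1−0.3) × 0.05 = 0.00354375
german: 0.4 × 0.25 × (1−0.85) × (1−0.5) × 0.8 = 0.006
P(dutch | x) = 0.00354375 / 0.02868 ≈ 0.124

0.124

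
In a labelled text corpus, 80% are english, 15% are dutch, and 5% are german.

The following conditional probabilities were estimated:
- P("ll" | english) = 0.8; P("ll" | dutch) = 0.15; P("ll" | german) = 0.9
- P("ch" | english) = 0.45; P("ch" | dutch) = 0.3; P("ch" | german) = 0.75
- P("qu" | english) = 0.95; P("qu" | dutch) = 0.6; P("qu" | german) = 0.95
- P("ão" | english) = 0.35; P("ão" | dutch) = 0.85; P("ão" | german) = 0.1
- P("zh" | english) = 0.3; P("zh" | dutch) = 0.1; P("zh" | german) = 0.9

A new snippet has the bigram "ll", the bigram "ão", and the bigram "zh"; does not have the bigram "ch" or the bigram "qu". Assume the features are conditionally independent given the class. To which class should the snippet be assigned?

english

english: 0.8 × 0.8 × (1−0.45) × (1−0.95) × 0.35 × 0.3 = 0.001848
dutch: 0.15 × 0.15 × (1−0.3) × (1−0.6) × 0.85 × 0.1 = 0.0005355
german: 0.05 × 0.9 × (1−0.75) × (1−0.95) × 0.1 × 0.9 = 0.000050625
Highest score → english.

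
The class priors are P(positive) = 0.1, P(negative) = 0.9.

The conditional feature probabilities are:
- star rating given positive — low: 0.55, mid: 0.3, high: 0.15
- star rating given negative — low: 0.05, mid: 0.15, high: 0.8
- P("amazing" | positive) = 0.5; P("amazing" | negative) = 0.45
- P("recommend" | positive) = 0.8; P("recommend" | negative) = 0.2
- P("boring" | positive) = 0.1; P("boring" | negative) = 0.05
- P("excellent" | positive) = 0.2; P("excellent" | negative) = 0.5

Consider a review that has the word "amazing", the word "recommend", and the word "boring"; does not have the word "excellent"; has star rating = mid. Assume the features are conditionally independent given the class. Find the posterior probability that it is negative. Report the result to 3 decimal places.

0.240

positive: 0.1 × 0.3 × 0.5 × 0.8 × 0.1 × (1−0.2) = 0.00096
negative: 0.9 × 0.15 × 0.45 × 0.2 × 0.05 × (1−0.5) = 0.00030375
P(negative | x) = 0.00030375 / 0.00126375 ≈ 0.240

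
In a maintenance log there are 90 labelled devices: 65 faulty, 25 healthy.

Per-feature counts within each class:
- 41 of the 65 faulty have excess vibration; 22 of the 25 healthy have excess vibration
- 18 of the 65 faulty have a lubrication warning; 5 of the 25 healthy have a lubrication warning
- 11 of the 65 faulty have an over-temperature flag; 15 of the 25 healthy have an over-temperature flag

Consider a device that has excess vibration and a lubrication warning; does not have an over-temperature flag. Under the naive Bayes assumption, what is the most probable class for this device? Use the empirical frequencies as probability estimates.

faulty: (65/90) × (41/65) × (18/65) × (54/65) ≈ 0.104805
healthy: (25/90) × (22/25) × (5/25) × (10/25) ≈ 0.0195556
Highest score → faulty.

faulty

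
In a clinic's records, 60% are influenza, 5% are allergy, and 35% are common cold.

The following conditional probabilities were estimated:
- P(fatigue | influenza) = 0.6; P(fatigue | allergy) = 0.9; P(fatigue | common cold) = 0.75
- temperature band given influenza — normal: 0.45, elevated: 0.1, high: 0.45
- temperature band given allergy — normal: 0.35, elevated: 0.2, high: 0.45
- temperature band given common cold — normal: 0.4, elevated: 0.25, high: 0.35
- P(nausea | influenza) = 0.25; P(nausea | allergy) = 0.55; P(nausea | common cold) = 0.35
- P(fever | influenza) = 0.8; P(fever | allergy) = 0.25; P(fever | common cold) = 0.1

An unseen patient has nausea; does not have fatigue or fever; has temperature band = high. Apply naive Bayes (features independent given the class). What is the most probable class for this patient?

common cold

influenza: 0.6 × (1−0.6) × 0.45 × 0.25 × (1−0.8) = 0.0054
allergy: 0.05 × (1−0.9) × 0.45 × 0.55 × (1−0.25) = 0.000928125
common cold: 0.35 × (1−0.75) × 0.35 × 0.35 × (1−0.1) = 0.009646875
Highest score → common cold.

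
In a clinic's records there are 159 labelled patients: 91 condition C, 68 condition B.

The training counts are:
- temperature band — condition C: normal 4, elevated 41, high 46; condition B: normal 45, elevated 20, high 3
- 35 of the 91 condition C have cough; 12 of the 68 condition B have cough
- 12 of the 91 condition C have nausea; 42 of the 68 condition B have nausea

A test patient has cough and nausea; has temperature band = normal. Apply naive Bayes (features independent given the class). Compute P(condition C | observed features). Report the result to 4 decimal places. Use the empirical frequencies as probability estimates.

0.0397

condition C: (91/159) × (4/91) × (35/91) × (12/91) ≈ 0.00127594
condition B: (68/159) × (45/68) × (12/68) × (42/68) ≈ 0.0308481
P(condition C | x) = 0.00127594 / 0.03212404 ≈ 0.0397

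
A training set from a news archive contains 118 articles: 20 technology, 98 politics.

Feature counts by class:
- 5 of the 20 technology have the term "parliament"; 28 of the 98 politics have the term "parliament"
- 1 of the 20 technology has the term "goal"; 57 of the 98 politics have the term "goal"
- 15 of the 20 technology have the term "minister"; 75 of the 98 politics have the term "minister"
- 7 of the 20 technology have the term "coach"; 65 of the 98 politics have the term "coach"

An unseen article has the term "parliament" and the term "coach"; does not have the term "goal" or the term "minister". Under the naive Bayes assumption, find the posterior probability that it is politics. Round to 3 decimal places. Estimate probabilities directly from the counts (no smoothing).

technology: (20/118) × (5/20) × (19/20) × (5/20) × (7/20) ≈ 0.00352225
politics: (98/118) × (28/98) × (41/98) × (23/98) × (65/98) ≈ 0.0154534
P(politics | x) = 0.0154534 / 0.01897565 ≈ 0.814

0.814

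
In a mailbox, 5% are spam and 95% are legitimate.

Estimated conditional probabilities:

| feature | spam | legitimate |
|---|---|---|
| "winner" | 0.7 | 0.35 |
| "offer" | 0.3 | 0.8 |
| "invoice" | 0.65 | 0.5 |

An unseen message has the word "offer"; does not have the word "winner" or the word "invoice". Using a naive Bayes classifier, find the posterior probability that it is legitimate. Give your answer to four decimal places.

0.9937

spam: 0.05 × (1−0.7) × 0.3 × (1−0.65) = 0.001575
legitimate: 0.95 × (1−0.35) × 0.8 × (1−0.5) = 0.247
P(legitimate | x) = 0.247 / 0.248575 ≈ 0.9937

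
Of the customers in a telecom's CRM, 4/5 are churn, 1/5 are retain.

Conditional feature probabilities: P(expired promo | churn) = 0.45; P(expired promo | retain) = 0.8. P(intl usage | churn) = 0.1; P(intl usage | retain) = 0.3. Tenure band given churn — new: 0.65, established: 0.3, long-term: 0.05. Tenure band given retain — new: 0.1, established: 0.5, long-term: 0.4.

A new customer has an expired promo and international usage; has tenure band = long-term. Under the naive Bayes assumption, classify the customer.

churn: 0.8 × 0.45 × 0.1 × 0.05 = 0.0018
retain: 0.2 × 0.8 × 0.3 × 0.4 = 0.0192
Highest score → retain.

retain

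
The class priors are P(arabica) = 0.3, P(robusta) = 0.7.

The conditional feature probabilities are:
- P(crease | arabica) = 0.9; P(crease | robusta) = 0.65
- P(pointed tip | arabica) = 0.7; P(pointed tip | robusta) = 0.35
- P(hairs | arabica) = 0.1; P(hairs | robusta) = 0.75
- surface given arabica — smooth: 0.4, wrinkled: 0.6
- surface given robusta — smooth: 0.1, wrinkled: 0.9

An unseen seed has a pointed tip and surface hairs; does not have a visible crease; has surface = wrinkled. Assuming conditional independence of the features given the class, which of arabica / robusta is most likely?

robusta

arabica: 0.3 × (1−0.9) × 0.7 × 0.1 × 0.6 = 0.00126
robusta: 0.7 × (1−0.65) × 0.35 × 0.75 × 0.9 = 0.05788125
Highest score → robusta.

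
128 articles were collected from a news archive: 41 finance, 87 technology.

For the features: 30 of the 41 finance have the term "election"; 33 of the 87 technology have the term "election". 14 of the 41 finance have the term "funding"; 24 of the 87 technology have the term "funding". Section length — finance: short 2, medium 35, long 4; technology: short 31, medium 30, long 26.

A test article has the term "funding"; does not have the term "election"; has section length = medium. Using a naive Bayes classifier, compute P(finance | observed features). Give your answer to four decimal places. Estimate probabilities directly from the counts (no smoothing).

finance: (41/128) × (11/41) × (14/41) × (35/41) ≈ 0.0250502
technology: (87/128) × (54/87) × (24/87) × (30/87) ≈ 0.0401308
P(finance | x) = 0.0250502 / 0.065181 ≈ 0.3843

0.3843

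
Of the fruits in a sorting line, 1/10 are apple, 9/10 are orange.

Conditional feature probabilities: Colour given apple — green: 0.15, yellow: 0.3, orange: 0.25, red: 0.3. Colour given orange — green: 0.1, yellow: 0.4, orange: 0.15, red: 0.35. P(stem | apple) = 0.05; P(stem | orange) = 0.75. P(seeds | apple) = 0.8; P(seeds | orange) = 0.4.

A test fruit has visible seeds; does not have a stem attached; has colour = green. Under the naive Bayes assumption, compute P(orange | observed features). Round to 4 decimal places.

0.4412

apple: 0.1 × 0.15 × (1−0.05) × 0.8 = 0.0114
orange: 0.9 × 0.1 × (1−0.75) × 0.4 = 0.009
P(orange | x) = 0.009 / 0.0204 ≈ 0.4412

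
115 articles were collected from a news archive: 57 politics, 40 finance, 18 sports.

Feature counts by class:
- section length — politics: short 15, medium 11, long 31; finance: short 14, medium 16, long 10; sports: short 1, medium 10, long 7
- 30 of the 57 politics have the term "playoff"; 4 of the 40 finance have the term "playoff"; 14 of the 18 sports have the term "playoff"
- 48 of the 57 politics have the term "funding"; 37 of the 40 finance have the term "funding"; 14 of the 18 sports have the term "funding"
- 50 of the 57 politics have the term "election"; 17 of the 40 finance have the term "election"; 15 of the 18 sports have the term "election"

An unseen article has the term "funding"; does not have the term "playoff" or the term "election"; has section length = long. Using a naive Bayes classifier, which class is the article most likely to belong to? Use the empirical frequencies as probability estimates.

politics: (57/115) × (31/57) × (27/57) × (48/57) × (7/57) ≈ 0.0132051
finance: (40/115) × (10/40) × (36/40) × (37/40) × (23/40) = 0.041625
sports: (18/115) × (7/18) × (4/18) × (14/18) × (3/18) ≈ 0.00175344
Highest score → finance.

finance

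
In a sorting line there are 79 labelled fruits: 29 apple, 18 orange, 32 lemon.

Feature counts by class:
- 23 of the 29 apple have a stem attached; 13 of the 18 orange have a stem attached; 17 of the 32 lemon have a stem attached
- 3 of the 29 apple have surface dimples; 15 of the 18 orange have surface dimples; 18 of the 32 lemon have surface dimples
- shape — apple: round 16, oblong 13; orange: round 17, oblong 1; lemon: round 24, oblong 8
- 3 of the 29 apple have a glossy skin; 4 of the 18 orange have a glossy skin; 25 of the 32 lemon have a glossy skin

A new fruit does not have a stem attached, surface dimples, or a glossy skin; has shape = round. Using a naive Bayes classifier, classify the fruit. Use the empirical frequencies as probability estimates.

apple: (29/79) × (6/29) × (26/29) × (16/29) × (26/29) ≈ 0.0336819
orange: (18/79) × (5/18) × (3/18) × (17/18) × (14/18) ≈ 0.00774861
lemon: (32/79) × (15/32) × (14/32) × (24/32) × (7/32) ≈ 0.0136286
Highest score → apple.

apple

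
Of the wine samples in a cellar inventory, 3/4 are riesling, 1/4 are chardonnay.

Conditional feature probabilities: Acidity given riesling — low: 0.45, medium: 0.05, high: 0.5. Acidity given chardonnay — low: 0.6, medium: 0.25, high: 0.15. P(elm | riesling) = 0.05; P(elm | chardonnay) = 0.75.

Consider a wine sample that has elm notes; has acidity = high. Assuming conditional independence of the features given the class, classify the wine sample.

chardonnay

riesling: 0.75 × 0.5 × 0.05 = 0.01875
chardonnay: 0.25 × 0.15 × 0.75 = 0.028125
Highest score → chardonnay.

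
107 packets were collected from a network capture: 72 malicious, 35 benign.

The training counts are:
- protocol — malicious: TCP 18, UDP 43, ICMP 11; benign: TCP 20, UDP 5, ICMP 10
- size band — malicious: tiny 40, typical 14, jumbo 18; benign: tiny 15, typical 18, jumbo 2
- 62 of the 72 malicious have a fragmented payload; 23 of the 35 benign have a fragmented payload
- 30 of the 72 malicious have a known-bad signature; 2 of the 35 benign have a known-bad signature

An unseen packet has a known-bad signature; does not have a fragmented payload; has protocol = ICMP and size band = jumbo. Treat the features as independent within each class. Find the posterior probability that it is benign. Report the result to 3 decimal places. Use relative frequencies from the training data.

malicious: (72/107) × (11/72) × (18/72) × (10/72) × (30/72) ≈ 0.00148732
benign: (35/107) × (10/35) × (2/35) × (12/35) × (2/35) ≈ 0.000104629
P(benign | x) = 0.000104629 / 0.001591949 ≈ 0.066

0.066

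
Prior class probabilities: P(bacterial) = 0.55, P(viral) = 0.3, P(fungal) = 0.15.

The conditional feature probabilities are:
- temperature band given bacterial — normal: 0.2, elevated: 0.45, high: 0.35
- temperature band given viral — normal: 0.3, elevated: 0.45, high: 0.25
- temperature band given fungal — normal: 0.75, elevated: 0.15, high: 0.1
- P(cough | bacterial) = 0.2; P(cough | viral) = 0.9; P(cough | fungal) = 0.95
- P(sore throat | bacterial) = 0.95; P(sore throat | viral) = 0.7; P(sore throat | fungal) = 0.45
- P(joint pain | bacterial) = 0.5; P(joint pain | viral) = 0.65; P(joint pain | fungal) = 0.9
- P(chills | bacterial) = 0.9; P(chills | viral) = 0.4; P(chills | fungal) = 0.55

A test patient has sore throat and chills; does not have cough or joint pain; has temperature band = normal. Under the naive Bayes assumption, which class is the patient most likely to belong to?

bacterial

bacterial: 0.55 × 0.2 × (1−0.2) × 0.95 × (1−0.5) × 0.9 = 0.03762
viral: 0.3 × 0.3 × (1−0.9) × 0.7 × (1−0.65) × 0.4 = 0.000882
fungal: 0.15 × 0.75 × (1−0.95) × 0.45 × (1−0.9) × 0.55 = 0.00013921875
Highest score → bacterial.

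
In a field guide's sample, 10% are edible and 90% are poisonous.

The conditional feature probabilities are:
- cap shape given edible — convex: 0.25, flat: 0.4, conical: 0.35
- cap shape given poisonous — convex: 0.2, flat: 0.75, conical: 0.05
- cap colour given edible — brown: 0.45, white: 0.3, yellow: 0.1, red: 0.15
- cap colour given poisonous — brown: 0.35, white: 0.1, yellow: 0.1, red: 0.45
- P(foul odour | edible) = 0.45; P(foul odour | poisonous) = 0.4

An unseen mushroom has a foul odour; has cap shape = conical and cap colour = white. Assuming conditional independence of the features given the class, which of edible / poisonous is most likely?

edible

edible: 0.1 × 0.35 × 0.3 × 0.45 = 0.004725
poisonous: 0.9 × 0.05 × 0.1 × 0.4 = 0.0018
Highest score → edible.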